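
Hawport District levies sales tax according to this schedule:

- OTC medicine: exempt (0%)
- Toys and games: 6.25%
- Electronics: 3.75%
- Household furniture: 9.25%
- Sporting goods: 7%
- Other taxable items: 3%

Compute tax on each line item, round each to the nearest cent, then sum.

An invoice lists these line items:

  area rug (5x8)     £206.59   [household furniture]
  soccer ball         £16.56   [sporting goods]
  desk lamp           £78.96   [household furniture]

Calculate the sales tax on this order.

Area rug (5x8) £206.59: household furniture → 9.25% → £19.11
Soccer ball £16.56: sporting goods → 7% → £1.16
Desk lamp £78.96: household furniture → 9.25% → £7.30
Total tax = £19.11 + £1.16 + £7.30 = £27.57

£27.57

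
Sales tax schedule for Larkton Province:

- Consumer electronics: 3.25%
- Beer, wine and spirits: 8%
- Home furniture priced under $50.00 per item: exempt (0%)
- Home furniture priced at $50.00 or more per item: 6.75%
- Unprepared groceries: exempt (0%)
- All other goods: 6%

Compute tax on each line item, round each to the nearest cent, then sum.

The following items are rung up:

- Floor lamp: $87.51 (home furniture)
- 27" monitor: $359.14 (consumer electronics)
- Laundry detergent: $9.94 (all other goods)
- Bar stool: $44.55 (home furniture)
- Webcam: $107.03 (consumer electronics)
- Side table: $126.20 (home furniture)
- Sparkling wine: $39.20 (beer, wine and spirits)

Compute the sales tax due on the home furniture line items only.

Floor lamp $87.51: home furniture, $50.00 or more → 6.75% → $5.91
Bar stool $44.55: home furniture, under $50.00 → 0% → $0.00
Side table $126.20: home furniture, $50.00 or more → 6.75% → $8.52
Tax on home furniture = $5.91 + $0.00 + $8.52 = $14.43

$14.43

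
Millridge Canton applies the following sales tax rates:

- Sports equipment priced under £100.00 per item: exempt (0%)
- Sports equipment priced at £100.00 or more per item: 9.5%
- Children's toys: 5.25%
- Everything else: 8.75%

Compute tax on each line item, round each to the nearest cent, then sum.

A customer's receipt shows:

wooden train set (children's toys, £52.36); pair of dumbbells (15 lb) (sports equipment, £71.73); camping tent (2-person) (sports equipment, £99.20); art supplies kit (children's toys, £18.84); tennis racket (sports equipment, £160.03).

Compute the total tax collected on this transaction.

£18.94

Wooden train set £52.36: children's toys → 5.25% → £2.75
Pair of dumbbells (15 lb) £71.73: sports equipment, under £100.00 → 0% → £0.00
Camping tent (2-person) £99.20: sports equipment, under £100.00 → 0% → £0.00
Art supplies kit £18.84: children's toys → 5.25% → £0.99
Tennis racket £160.03: sports equipment, £100.00 or more → 9.5% → £15.20
Total tax = £2.75 + £0.99 + £15.20 = £18.94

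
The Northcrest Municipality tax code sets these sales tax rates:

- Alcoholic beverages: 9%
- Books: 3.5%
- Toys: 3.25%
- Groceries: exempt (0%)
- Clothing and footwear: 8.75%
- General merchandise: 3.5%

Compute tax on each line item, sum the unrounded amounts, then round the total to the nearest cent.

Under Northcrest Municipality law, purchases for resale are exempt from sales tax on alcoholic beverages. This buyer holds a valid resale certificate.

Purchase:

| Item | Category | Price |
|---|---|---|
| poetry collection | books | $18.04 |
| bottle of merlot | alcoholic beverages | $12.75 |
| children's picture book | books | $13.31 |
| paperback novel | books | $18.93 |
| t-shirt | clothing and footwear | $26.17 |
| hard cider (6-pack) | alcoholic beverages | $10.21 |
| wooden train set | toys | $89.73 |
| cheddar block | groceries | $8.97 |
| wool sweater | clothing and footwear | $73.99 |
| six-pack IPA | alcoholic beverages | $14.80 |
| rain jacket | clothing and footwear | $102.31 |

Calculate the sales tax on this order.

Poetry collection $18.04: books → 3.5% → $0.6314
Bottle of merlot $12.75: alcoholic beverages, buyer-exempt → 0% → $0.00
Children's picture book $13.31: books → 3.5% → $0.46585
Paperback novel $18.93: books → 3.5% → $0.66255
T-shirt $26.17: clothing and footwear → 8.75% → $2.289875
Hard cider (6-pack) $10.21: alcoholic beverages, buyer-exempt → 0% → $0.00
Wooden train set $89.73: toys → 3.25% → $2.916225
Cheddar block $8.97: groceries → 0% → $0.00
Wool sweater $73.99: clothing and footwear → 8.75% → $6.474125
Six-pack IPA $14.80: alcoholic beverages, buyer-exempt → 0% → $0.00
Rain jacket $102.31: clothing and footwear → 8.75% → $8.952125
Unrounded tax sum = $22.39215 → $22.39

$22.39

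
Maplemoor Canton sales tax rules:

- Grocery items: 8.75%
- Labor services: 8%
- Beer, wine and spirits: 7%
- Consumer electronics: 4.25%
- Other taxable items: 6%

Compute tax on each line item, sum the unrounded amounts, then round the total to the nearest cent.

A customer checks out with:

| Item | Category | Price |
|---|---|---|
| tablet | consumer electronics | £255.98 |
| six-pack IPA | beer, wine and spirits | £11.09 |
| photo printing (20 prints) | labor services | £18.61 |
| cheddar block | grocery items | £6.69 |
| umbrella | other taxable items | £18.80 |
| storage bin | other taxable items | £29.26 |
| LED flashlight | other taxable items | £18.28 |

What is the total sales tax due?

Tablet £255.98: consumer electronics → 4.25% → £10.87915
Six-pack IPA £11.09: beer, wine and spirits → 7% → £0.7763
Photo printing (20 prints) £18.61: labor services → 8% → £1.4888
Cheddar block £6.69: grocery items → 8.75% → £0.585375
Umbrella £18.80: other taxable items → 6% → £1.128
Storage bin £29.26: other taxable items → 6% → £1.7556
LED flashlight £18.28: other taxable items → 6% → £1.0968
Unrounded tax sum = £17.710025 → £17.71

£17.71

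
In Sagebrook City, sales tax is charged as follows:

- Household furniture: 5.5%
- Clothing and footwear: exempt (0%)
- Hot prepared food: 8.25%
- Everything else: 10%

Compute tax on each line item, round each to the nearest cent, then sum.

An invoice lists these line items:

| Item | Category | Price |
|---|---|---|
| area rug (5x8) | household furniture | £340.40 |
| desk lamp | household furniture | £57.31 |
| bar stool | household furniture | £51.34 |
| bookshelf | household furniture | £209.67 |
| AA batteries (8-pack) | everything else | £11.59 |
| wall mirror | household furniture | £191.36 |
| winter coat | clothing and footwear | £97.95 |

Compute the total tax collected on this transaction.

£47.90

Area rug (5x8) £340.40: household furniture → 5.5% → £18.72
Desk lamp £57.31: household furniture → 5.5% → £3.15
Bar stool £51.34: household furniture → 5.5% → £2.82
Bookshelf £209.67: household furniture → 5.5% → £11.53
AA batteries (8-pack) £11.59: everything else → 10% → £1.16
Wall mirror £191.36: household furniture → 5.5% → £10.52
Winter coat £97.95: clothing and footwear → 0% → £0.00
Total tax = £18.72 + £3.15 + £2.82 + £11.53 + £1.16 + £10.52 = £47.90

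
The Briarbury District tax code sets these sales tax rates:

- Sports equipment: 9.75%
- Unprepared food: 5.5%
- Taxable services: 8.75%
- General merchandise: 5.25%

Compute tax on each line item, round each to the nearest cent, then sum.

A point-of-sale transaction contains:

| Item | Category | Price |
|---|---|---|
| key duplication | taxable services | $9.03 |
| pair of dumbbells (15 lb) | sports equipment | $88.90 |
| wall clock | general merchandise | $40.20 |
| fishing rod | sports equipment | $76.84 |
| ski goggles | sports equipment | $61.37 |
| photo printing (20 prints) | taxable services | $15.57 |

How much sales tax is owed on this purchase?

$26.40

Key duplication $9.03: taxable services → 8.75% → $0.79
Pair of dumbbells (15 lb) $88.90: sports equipment → 9.75% → $8.67
Wall clock $40.20: general merchandise → 5.25% → $2.11
Fishing rod $76.84: sports equipment → 9.75% → $7.49
Ski goggles $61.37: sports equipment → 9.75% → $5.98
Photo printing (20 prints) $15.57: taxable services → 8.75% → $1.36
Total tax = $0.79 + $8.67 + $2.11 + $7.49 + $5.98 + $1.36 = $26.40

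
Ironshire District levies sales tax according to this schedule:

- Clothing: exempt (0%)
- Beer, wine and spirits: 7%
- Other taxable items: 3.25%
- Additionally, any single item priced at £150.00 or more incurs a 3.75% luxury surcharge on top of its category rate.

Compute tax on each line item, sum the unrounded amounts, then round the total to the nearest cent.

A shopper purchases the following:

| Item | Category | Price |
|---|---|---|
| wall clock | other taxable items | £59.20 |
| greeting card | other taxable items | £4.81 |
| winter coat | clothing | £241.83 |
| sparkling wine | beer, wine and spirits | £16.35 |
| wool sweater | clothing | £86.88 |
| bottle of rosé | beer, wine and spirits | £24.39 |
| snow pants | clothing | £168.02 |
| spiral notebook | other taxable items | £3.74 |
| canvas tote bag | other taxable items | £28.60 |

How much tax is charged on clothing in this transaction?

Winter coat £241.83: clothing → 0% + 3.75% surcharge = 3.75% → £9.068625
Wool sweater £86.88: clothing → 0% → £0.00
Snow pants £168.02: clothing → 0% + 3.75% surcharge = 3.75% → £6.30075
Tax on clothing: unrounded sum = £15.369375 → £15.37

£15.37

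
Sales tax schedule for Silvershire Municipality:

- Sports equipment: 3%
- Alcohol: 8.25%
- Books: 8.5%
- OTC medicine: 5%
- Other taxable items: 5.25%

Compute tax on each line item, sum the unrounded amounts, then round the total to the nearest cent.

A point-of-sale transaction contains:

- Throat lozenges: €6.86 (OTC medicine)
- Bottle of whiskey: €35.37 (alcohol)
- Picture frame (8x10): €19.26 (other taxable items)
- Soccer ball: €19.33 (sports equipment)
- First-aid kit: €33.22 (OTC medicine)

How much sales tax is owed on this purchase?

Throat lozenges €6.86: OTC medicine → 5% → €0.343
Bottle of whiskey €35.37: alcohol → 8.25% → €2.918025
Picture frame (8x10) €19.26: other taxable items → 5.25% → €1.01115
Soccer ball €19.33: sports equipment → 3% → €0.5799
First-aid kit €33.22: OTC medicine → 5% → €1.661
Unrounded tax sum = €6.513075 → €6.51

€6.51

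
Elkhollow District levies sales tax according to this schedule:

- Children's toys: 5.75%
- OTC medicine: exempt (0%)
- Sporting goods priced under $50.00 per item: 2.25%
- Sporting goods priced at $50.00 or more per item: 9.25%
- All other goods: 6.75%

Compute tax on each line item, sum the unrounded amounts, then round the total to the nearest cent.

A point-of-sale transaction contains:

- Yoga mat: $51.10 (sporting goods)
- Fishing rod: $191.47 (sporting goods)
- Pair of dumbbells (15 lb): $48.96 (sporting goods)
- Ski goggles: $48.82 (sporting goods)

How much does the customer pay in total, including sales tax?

Yoga mat $51.10: sporting goods, $50.00 or more → 9.25% → $4.72675
Fishing rod $191.47: sporting goods, $50.00 or more → 9.25% → $17.710975
Pair of dumbbells (15 lb) $48.96: sporting goods, under $50.00 → 2.25% → $1.1016
Ski goggles $48.82: sporting goods, under $50.00 → 2.25% → $1.09845
Subtotal = $340.35; unrounded tax = $24.637775 → $24.64; total due = $364.99

$364.99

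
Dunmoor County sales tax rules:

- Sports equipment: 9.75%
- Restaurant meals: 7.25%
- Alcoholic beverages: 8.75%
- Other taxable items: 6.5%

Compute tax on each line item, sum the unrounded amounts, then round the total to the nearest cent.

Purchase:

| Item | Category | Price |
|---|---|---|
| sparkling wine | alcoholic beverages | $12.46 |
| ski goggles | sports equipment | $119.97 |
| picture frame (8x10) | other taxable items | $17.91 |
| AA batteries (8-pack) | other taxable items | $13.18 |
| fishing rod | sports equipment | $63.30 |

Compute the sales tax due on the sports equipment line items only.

Ski goggles $119.97: sports equipment → 9.75% → $11.697075
Fishing rod $63.30: sports equipment → 9.75% → $6.17175
Tax on sports equipment: unrounded sum = $17.868825 → $17.87

$17.87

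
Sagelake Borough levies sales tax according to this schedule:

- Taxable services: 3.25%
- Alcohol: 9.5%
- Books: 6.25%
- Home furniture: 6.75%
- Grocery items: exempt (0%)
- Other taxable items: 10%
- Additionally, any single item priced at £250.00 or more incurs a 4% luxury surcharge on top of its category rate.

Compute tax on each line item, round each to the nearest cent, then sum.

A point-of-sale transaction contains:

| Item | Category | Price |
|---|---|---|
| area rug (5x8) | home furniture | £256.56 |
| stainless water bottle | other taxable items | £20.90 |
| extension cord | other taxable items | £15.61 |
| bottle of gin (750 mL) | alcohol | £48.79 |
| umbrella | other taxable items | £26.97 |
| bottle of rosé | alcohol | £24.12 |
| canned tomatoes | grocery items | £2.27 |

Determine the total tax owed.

£40.86

Area rug (5x8) £256.56: home furniture → 6.75% + 4% surcharge = 10.75% → £27.58
Stainless water bottle £20.90: other taxable items → 10% → £2.09
Extension cord £15.61: other taxable items → 10% → £1.56
Bottle of gin (750 mL) £48.79: alcohol → 9.5% → £4.64
Umbrella £26.97: other taxable items → 10% → £2.70
Bottle of rosé £24.12: alcohol → 9.5% → £2.29
Canned tomatoes £2.27: grocery items → 0% → £0.00
Total tax = £27.58 + £2.09 + £1.56 + £4.64 + £2.70 + £2.29 = £40.86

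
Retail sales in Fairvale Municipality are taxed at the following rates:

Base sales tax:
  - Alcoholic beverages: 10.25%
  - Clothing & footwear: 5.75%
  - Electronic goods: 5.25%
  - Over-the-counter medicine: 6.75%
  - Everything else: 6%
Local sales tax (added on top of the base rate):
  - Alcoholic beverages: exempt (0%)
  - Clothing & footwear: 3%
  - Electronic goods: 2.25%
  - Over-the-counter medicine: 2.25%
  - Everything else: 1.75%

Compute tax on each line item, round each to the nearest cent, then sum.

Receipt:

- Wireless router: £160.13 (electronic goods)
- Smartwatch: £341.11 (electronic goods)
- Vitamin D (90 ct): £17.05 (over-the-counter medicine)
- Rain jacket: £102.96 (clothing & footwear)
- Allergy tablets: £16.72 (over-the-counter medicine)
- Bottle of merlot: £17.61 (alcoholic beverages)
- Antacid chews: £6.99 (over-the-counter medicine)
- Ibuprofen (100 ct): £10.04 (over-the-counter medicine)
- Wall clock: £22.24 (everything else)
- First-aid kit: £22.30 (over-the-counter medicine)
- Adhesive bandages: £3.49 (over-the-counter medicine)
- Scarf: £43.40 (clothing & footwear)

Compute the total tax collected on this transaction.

Wireless router £160.13: electronic goods → 5.25% + 2.25% local = 7.5% → £12.01
Smartwatch £341.11: electronic goods → 5.25% + 2.25% local = 7.5% → £25.58
Vitamin D (90 ct) £17.05: over-the-counter medicine → 6.75% + 2.25% local = 9% → £1.53
Rain jacket £102.96: clothing & footwear → 5.75% + 3% local = 8.75% → £9.01
Allergy tablets £16.72: over-the-counter medicine → 6.75% + 2.25% local = 9% → £1.50
Bottle of merlot £17.61: alcoholic beverages → 10.25% + 0% local = 10.25% → £1.81
Antacid chews £6.99: over-the-counter medicine → 6.75% + 2.25% local = 9% → £0.63
Ibuprofen (100 ct) £10.04: over-the-counter medicine → 6.75% + 2.25% local = 9% → £0.90
Wall clock £22.24: everything else → 6% + 1.75% local = 7.75% → £1.72
First-aid kit £22.30: over-the-counter medicine → 6.75% + 2.25% local = 9% → £2.01
Adhesive bandages £3.49: over-the-counter medicine → 6.75% + 2.25% local = 9% → £0.31
Scarf £43.40: clothing & footwear → 5.75% + 3% local = 8.75% → £3.80
Total tax = £12.01 + £25.58 + £1.53 + £9.01 + £1.50 + £1.81 + £0.63 + £0.90 + £1.72 + £2.01 + £0.31 + £3.80 = £60.81

£60.81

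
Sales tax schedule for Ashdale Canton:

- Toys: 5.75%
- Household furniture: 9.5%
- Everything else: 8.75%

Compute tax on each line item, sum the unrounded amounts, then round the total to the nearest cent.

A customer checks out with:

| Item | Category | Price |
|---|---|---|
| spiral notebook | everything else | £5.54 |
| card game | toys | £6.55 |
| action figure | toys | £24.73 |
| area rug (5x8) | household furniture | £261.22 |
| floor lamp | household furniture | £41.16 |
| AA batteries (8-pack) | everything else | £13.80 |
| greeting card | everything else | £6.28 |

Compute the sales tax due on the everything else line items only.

£2.24

Spiral notebook £5.54: everything else → 8.75% → £0.48475
AA batteries (8-pack) £13.80: everything else → 8.75% → £1.2075
Greeting card £6.28: everything else → 8.75% → £0.5495
Tax on everything else: unrounded sum = £2.24175 → £2.24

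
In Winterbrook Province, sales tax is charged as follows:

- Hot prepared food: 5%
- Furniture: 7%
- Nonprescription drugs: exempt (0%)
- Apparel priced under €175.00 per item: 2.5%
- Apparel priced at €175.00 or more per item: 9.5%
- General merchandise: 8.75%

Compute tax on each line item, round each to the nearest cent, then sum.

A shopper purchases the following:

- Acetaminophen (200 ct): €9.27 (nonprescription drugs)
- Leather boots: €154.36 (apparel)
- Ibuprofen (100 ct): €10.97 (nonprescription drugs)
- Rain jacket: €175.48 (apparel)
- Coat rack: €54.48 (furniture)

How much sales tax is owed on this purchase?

€24.34

Acetaminophen (200 ct) €9.27: nonprescription drugs → 0% → €0.00
Leather boots €154.36: apparel, under €175.00 → 2.5% → €3.86
Ibuprofen (100 ct) €10.97: nonprescription drugs → 0% → €0.00
Rain jacket €175.48: apparel, €175.00 or more → 9.5% → €16.67
Coat rack €54.48: furniture → 7% → €3.81
Total tax = €3.86 + €16.67 + €3.81 = €24.34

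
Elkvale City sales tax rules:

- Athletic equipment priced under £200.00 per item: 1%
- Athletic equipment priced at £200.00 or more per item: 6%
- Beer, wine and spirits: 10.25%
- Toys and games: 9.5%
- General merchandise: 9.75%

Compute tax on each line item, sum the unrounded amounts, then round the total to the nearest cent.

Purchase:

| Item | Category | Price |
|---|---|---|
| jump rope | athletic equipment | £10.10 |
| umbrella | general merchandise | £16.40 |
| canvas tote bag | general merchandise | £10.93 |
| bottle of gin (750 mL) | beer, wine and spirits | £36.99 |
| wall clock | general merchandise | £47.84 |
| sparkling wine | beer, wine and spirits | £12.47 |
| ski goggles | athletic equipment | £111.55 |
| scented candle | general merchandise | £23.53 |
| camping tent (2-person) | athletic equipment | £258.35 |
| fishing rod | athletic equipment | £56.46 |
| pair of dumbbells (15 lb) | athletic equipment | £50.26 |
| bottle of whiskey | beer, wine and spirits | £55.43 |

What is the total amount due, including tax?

Jump rope £10.10: athletic equipment, under £200.00 → 1% → £0.101
Umbrella £16.40: general merchandise → 9.75% → £1.599
Canvas tote bag £10.93: general merchandise → 9.75% → £1.065675
Bottle of gin (750 mL) £36.99: beer, wine and spirits → 10.25% → £3.791475
Wall clock £47.84: general merchandise → 9.75% → £4.6644
Sparkling wine £12.47: beer, wine and spirits → 10.25% → £1.278175
Ski goggles £111.55: athletic equipment, under £200.00 → 1% → £1.1155
Scented candle £23.53: general merchandise → 9.75% → £2.294175
Camping tent (2-person) £258.35: athletic equipment, £200.00 or more → 6% → £15.501
Fishing rod £56.46: athletic equipment, under £200.00 → 1% → £0.5646
Pair of dumbbells (15 lb) £50.26: athletic equipment, under £200.00 → 1% → £0.5026
Bottle of whiskey £55.43: beer, wine and spirits → 10.25% → £5.681575
Subtotal = £690.31; unrounded tax = £38.159175 → £38.16; total due = £728.47

£728.47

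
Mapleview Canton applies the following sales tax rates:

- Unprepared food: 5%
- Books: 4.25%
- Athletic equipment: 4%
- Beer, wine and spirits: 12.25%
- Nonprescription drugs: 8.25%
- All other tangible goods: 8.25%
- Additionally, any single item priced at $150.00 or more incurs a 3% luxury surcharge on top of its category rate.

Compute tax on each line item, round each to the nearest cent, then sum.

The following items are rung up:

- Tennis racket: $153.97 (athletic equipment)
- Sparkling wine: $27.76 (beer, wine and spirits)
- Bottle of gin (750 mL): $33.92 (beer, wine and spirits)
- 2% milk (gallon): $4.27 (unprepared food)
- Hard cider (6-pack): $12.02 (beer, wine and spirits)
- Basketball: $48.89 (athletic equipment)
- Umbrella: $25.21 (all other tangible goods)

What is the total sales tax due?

Tennis racket $153.97: athletic equipment → 4% + 3% surcharge = 7% → $10.78
Sparkling wine $27.76: beer, wine and spirits → 12.25% → $3.40
Bottle of gin (750 mL) $33.92: beer, wine and spirits → 12.25% → $4.16
2% milk (gallon) $4.27: unprepared food → 5% → $0.21
Hard cider (6-pack) $12.02: beer, wine and spirits → 12.25% → $1.47
Basketball $48.89: athletic equipment → 4% → $1.96
Umbrella $25.21: all other tangible goods → 8.25% → $2.08
Total tax = $10.78 + $3.40 + $4.16 + $0.21 + $1.47 + $1.96 + $2.08 = $24.06

$24.06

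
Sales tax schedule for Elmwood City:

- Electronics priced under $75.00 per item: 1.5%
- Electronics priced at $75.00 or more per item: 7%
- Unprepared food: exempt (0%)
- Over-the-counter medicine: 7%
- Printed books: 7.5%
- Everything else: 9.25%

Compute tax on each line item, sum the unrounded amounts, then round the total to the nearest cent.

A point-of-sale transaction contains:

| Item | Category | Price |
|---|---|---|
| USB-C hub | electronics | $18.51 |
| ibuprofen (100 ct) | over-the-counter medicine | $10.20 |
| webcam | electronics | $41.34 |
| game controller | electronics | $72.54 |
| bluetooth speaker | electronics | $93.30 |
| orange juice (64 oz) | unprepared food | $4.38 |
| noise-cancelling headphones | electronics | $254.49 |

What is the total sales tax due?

$27.05

USB-C hub $18.51: electronics, under $75.00 → 1.5% → $0.27765
Ibuprofen (100 ct) $10.20: over-the-counter medicine → 7% → $0.714
Webcam $41.34: electronics, under $75.00 → 1.5% → $0.6201
Game controller $72.54: electronics, under $75.00 → 1.5% → $1.0881
Bluetooth speaker $93.30: electronics, $75.00 or more → 7% → $6.531
Orange juice (64 oz) $4.38: unprepared food → 0% → $0.00
Noise-cancelling headphones $254.49: electronics, $75.00 or more → 7% → $17.8143
Unrounded tax sum = $27.04515 → $27.05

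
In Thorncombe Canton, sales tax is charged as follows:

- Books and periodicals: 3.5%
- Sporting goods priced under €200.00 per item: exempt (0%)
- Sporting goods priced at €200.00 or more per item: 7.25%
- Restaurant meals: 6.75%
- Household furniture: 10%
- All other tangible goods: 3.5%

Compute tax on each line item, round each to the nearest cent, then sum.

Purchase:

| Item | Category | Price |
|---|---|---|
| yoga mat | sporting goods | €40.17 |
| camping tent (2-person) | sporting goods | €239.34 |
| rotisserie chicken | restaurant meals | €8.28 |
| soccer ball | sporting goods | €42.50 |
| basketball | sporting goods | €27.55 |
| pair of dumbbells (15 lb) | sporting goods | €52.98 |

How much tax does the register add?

€17.91

Yoga mat €40.17: sporting goods, under €200.00 → 0% → €0.00
Camping tent (2-person) €239.34: sporting goods, €200.00 or more → 7.25% → €17.35
Rotisserie chicken €8.28: restaurant meals → 6.75% → €0.56
Soccer ball €42.50: sporting goods, under €200.00 → 0% → €0.00
Basketball €27.55: sporting goods, under €200.00 → 0% → €0.00
Pair of dumbbells (15 lb) €52.98: sporting goods, under €200.00 → 0% → €0.00
Total tax = €17.35 + €0.56 = €17.91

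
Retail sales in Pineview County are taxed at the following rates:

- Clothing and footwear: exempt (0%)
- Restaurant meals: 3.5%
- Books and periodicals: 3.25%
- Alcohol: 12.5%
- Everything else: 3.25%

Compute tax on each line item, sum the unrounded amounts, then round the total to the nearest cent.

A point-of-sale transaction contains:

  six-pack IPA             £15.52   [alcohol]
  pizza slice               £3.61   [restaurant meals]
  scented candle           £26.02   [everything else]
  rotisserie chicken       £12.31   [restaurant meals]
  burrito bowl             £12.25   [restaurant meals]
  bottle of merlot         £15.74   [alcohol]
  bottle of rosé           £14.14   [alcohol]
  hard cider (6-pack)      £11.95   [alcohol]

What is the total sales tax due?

Six-pack IPA £15.52: alcohol → 12.5% → £1.94
Pizza slice £3.61: restaurant meals → 3.5% → £0.12635
Scented candle £26.02: everything else → 3.25% → £0.84565
Rotisserie chicken £12.31: restaurant meals → 3.5% → £0.43085
Burrito bowl £12.25: restaurant meals → 3.5% → £0.42875
Bottle of merlot £15.74: alcohol → 12.5% → £1.9675
Bottle of rosé £14.14: alcohol → 12.5% → £1.7675
Hard cider (6-pack) £11.95: alcohol → 12.5% → £1.49375
Unrounded tax sum = £9.00035 → £9.00

£9.00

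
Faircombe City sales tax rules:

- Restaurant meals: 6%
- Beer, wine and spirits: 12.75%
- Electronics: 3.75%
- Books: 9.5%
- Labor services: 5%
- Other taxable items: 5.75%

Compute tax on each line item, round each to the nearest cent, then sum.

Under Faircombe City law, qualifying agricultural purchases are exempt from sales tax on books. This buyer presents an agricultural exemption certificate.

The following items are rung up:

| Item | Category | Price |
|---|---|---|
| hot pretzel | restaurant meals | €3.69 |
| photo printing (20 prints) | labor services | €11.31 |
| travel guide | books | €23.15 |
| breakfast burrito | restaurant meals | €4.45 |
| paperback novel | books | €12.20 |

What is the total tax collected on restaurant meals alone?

Hot pretzel €3.69: restaurant meals → 6% → €0.22
Breakfast burrito €4.45: restaurant meals → 6% → €0.27
Tax on restaurant meals = €0.22 + €0.27 = €0.49

€0.49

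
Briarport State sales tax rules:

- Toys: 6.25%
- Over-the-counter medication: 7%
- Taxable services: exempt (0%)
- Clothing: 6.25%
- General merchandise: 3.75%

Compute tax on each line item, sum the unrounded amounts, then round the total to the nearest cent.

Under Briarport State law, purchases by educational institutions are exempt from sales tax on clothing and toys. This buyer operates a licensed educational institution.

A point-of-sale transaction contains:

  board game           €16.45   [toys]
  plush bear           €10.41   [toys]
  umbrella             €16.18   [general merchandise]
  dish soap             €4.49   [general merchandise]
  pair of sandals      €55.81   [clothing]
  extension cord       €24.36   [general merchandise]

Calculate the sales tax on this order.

€1.69

Board game €16.45: toys, buyer-exempt → 0% → €0.00
Plush bear €10.41: toys, buyer-exempt → 0% → €0.00
Umbrella €16.18: general merchandise → 3.75% → €0.60675
Dish soap €4.49: general merchandise → 3.75% → €0.168375
Pair of sandals €55.81: clothing, buyer-exempt → 0% → €0.00
Extension cord €24.36: general merchandise → 3.75% → €0.9135
Unrounded tax sum = €1.688625 → €1.69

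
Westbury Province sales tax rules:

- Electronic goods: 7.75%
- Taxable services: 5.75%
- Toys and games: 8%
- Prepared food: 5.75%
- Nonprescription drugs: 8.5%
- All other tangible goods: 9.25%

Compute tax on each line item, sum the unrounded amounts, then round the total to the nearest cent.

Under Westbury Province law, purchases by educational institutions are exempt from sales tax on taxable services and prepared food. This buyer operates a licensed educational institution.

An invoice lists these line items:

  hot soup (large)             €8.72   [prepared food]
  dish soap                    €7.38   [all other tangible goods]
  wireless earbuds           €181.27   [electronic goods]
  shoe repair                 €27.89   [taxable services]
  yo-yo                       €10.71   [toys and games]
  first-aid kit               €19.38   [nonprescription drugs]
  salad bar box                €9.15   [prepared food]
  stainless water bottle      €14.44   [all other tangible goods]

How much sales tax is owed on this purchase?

€18.57

Hot soup (large) €8.72: prepared food, buyer-exempt → 0% → €0.00
Dish soap €7.38: all other tangible goods → 9.25% → €0.68265
Wireless earbuds €181.27: electronic goods → 7.75% → €14.048425
Shoe repair €27.89: taxable services, buyer-exempt → 0% → €0.00
Yo-yo €10.71: toys and games → 8% → €0.8568
First-aid kit €19.38: nonprescription drugs → 8.5% → €1.6473
Salad bar box €9.15: prepared food, buyer-exempt → 0% → €0.00
Stainless water bottle €14.44: all other tangible goods → 9.25% → €1.3357
Unrounded tax sum = €18.570875 → €18.57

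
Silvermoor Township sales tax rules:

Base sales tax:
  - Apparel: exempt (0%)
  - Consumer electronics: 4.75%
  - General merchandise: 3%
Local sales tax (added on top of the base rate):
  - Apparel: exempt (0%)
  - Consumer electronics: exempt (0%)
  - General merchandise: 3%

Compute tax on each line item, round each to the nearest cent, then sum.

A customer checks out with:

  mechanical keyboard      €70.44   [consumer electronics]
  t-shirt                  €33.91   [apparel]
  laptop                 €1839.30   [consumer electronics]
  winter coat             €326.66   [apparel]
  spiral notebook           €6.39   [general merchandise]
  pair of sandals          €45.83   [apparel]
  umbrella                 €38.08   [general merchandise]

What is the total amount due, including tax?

Mechanical keyboard €70.44: consumer electronics → 4.75% + 0% local = 4.75% → €3.35
T-shirt €33.91: apparel → 0% + 0% local = 0% → €0.00
Laptop €1839.30: consumer electronics → 4.75% + 0% local = 4.75% → €87.37
Winter coat €326.66: apparel → 0% + 0% local = 0% → €0.00
Spiral notebook €6.39: general merchandise → 3% + 3% local = 6% → €0.38
Pair of sandals €45.83: apparel → 0% + 0% local = 0% → €0.00
Umbrella €38.08: general merchandise → 3% + 3% local = 6% → €2.28
Subtotal = €2360.61; tax = €93.38; total due = €2453.99

€2453.99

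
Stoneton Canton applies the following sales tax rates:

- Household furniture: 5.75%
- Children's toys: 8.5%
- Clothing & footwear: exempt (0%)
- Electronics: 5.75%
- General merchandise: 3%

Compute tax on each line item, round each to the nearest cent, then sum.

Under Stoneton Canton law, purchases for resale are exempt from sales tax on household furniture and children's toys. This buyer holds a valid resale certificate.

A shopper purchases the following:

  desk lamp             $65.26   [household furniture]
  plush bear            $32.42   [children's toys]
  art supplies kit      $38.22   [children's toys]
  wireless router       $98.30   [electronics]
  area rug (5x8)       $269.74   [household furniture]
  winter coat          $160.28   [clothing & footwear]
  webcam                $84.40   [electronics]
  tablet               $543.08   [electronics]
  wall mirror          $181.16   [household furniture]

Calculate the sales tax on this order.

Desk lamp $65.26: household furniture, buyer-exempt → 0% → $0.00
Plush bear $32.42: children's toys, buyer-exempt → 0% → $0.00
Art supplies kit $38.22: children's toys, buyer-exempt → 0% → $0.00
Wireless router $98.30: electronics → 5.75% → $5.65
Area rug (5x8) $269.74: household furniture, buyer-exempt → 0% → $0.00
Winter coat $160.28: clothing & footwear → 0% → $0.00
Webcam $84.40: electronics → 5.75% → $4.85
Tablet $543.08: electronics → 5.75% → $31.23
Wall mirror $181.16: household furniture, buyer-exempt → 0% → $0.00
Total tax = $5.65 + $4.85 + $31.23 = $41.73

$41.73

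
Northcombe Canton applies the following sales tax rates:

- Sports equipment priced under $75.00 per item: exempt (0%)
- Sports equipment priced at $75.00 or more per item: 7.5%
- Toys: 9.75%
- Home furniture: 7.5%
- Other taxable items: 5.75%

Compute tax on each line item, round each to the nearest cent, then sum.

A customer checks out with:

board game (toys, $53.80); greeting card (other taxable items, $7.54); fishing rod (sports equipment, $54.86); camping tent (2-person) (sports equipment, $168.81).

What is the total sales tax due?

$18.34

Board game $53.80: toys → 9.75% → $5.25
Greeting card $7.54: other taxable items → 5.75% → $0.43
Fishing rod $54.86: sports equipment, under $75.00 → 0% → $0.00
Camping tent (2-person) $168.81: sports equipment, $75.00 or more → 7.5% → $12.66
Total tax = $5.25 + $0.43 + $12.66 = $18.34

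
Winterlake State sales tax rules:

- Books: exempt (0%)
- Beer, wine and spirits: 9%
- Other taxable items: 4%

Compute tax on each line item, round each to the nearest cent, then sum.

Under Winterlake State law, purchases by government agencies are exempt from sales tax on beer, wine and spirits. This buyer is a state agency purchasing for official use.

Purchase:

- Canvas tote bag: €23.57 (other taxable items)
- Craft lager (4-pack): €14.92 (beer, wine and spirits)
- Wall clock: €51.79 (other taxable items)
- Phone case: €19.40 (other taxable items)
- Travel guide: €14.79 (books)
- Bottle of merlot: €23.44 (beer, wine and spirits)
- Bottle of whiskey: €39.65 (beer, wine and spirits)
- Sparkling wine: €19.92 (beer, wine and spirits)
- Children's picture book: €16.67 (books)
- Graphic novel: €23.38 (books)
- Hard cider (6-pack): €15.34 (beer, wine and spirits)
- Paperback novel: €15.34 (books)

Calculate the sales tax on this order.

€3.79

Canvas tote bag €23.57: other taxable items → 4% → €0.94
Craft lager (4-pack) €14.92: beer, wine and spirits, buyer-exempt → 0% → €0.00
Wall clock €51.79: other taxable items → 4% → €2.07
Phone case €19.40: other taxable items → 4% → €0.78
Travel guide €14.79: books → 0% → €0.00
Bottle of merlot €23.44: beer, wine and spirits, buyer-exempt → 0% → €0.00
Bottle of whiskey €39.65: beer, wine and spirits, buyer-exempt → 0% → €0.00
Sparkling wine €19.92: beer, wine and spirits, buyer-exempt → 0% → €0.00
Children's picture book €16.67: books → 0% → €0.00
Graphic novel €23.38: books → 0% → €0.00
Hard cider (6-pack) €15.34: beer, wine and spirits, buyer-exempt → 0% → €0.00
Paperback novel €15.34: books → 0% → €0.00
Total tax = €0.94 + €2.07 + €0.78 = €3.79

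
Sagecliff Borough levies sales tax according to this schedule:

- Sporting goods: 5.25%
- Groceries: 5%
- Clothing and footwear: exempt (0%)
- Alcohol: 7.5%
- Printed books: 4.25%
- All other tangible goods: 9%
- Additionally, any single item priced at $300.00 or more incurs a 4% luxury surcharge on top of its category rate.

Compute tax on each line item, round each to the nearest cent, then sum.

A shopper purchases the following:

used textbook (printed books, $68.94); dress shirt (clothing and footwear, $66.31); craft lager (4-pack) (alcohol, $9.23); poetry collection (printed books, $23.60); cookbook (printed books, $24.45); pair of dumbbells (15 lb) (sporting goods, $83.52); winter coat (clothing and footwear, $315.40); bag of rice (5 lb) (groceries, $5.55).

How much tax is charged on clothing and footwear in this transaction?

Dress shirt $66.31: clothing and footwear → 0% → $0.00
Winter coat $315.40: clothing and footwear → 0% + 4% surcharge = 4% → $12.62
Tax on clothing and footwear = $0.00 + $12.62 = $12.62

$12.62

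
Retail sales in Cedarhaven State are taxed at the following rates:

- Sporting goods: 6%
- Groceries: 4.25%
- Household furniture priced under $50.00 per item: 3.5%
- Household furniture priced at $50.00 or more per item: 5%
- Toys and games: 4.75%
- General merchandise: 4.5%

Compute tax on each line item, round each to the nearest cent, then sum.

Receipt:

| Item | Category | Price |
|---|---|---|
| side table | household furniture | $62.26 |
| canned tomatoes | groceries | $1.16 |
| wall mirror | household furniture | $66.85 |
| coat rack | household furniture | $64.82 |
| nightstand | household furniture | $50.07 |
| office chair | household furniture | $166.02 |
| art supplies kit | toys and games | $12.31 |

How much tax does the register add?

$21.12

Side table $62.26: household furniture, $50.00 or more → 5% → $3.11
Canned tomatoes $1.16: groceries → 4.25% → $0.05
Wall mirror $66.85: household furniture, $50.00 or more → 5% → $3.34
Coat rack $64.82: household furniture, $50.00 or more → 5% → $3.24
Nightstand $50.07: household furniture, $50.00 or more → 5% → $2.50
Office chair $166.02: household furniture, $50.00 or more → 5% → $8.30
Art supplies kit $12.31: toys and games → 4.75% → $0.58
Total tax = $3.11 + $0.05 + $3.34 + $3.24 + $2.50 + $8.30 + $0.58 = $21.12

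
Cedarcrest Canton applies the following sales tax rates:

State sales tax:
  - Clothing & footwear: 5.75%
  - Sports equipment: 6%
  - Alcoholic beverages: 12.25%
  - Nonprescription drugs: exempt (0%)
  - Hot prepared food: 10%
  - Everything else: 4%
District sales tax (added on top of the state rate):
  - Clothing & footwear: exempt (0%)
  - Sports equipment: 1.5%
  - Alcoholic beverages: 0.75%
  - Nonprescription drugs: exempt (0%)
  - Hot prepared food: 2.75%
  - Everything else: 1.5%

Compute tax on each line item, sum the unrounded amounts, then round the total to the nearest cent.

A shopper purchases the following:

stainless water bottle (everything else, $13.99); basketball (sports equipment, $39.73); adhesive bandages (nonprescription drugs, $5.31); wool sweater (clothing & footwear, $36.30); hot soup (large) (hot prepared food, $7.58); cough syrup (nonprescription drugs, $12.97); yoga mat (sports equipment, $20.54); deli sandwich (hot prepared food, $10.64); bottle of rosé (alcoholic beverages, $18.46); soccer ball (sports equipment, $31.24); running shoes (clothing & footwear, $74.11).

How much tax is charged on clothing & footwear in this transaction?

Wool sweater $36.30: clothing & footwear → 5.75% + 0% district = 5.75% → $2.08725
Running shoes $74.11: clothing & footwear → 5.75% + 0% district = 5.75% → $4.261325
Tax on clothing & footwear: unrounded sum = $6.348575 → $6.35

$6.35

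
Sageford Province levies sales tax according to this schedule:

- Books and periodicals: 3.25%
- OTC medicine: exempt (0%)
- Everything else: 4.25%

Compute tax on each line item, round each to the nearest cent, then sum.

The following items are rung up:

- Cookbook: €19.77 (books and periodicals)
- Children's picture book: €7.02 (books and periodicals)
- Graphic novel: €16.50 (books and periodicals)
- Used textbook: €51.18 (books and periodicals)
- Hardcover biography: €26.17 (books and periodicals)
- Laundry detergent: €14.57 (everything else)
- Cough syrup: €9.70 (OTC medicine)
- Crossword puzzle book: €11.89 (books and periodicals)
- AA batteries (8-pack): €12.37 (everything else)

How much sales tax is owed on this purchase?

Cookbook €19.77: books and periodicals → 3.25% → €0.64
Children's picture book €7.02: books and periodicals → 3.25% → €0.23
Graphic novel €16.50: books and periodicals → 3.25% → €0.54
Used textbook €51.18: books and periodicals → 3.25% → €1.66
Hardcover biography €26.17: books and periodicals → 3.25% → €0.85
Laundry detergent €14.57: everything else → 4.25% → €0.62
Cough syrup €9.70: OTC medicine → 0% → €0.00
Crossword puzzle book €11.89: books and periodicals → 3.25% → €0.39
AA batteries (8-pack) €12.37: everything else → 4.25% → €0.53
Total tax = €0.64 + €0.23 + €0.54 + €1.66 + €0.85 + €0.62 + €0.39 + €0.53 = €5.46

€5.46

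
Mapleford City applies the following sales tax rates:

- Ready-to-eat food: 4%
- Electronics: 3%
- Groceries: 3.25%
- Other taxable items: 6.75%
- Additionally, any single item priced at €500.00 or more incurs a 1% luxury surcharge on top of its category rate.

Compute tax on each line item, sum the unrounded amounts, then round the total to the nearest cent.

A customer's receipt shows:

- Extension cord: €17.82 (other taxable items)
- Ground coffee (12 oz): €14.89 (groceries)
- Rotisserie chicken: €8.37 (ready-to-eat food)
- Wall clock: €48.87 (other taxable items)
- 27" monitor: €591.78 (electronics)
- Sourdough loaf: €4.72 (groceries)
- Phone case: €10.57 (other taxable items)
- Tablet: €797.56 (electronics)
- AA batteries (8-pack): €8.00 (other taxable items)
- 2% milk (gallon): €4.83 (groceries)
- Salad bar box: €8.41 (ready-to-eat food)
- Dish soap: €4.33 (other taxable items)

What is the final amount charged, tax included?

Extension cord €17.82: other taxable items → 6.75% → €1.20285
Ground coffee (12 oz) €14.89: groceries → 3.25% → €0.483925
Rotisserie chicken €8.37: ready-to-eat food → 4% → €0.3348
Wall clock €48.87: other taxable items → 6.75% → €3.298725
27" monitor €591.78: electronics → 3% + 1% surcharge = 4% → €23.6712
Sourdough loaf €4.72: groceries → 3.25% → €0.1534
Phone case €10.57: other taxable items → 6.75% → €0.713475
Tablet €797.56: electronics → 3% + 1% surcharge = 4% → €31.9024
AA batteries (8-pack) €8.00: other taxable items → 6.75% → €0.54
2% milk (gallon) €4.83: groceries → 3.25% → €0.156975
Salad bar box €8.41: ready-to-eat food → 4% → €0.3364
Dish soap €4.33: other taxable items → 6.75% → €0.292275
Subtotal = €1520.15; unrounded tax = €63.086425 → €63.09; total due = €1583.24

€1583.24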